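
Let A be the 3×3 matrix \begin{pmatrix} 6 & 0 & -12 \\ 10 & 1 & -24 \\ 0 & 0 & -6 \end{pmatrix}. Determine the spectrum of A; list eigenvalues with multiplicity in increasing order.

Characteristic polynomial: p(s) = s^3 - s^2 - 36s + 36 = (s - 6)(s - 1)(s + 6).
Roots (with multiplicity): -6, 1, 6.

-6, 1, 6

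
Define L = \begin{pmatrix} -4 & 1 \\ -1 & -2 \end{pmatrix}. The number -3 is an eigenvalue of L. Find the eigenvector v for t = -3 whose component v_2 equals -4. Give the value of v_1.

-4

L + 3I = [[-1, 1], [-1, 1]].
Solving (L + 3I)v = 0 gives the eigenspace spanned by (-4, -4).
With v_2 = -4, v = (-4, -4), so v_1 = -4.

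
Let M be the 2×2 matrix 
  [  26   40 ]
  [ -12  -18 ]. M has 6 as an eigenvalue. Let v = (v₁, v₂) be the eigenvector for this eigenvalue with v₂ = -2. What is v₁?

4

M − 6I = [[20, 40], [-12, -24]].
Solving (M − 6I)v = 0 gives the eigenspace spanned by (4, -2).
With v₂ = -2, v = (4, -2), so v₁ = 4.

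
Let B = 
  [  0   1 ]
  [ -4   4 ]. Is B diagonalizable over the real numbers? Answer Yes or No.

Characteristic polynomial: p(λ) = λ^2 - 4λ + 4 = (λ - 2)^2.
λ = 2 has algebraic multiplicity 2; rank(B − 2I) = 1, so geometric multiplicity = 1.
Geometric multiplicity < algebraic multiplicity, so B is not diagonalizable.

No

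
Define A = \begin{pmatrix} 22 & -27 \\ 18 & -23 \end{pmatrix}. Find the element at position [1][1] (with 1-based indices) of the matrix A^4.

Characteristic polynomial: μ^2 + μ - 20 = (μ - 4)(μ + 5), so the eigenvalues are -5, 4.
μ=4: eigenvector (-3, -2).
μ=-5: eigenvector (1, 1).
P = [[-3, 1], [-2, 1]], D = diag(4, -5), P⁻¹ = [[-1, 1], [-2, 3]].
A⁴ = P·diag(256, 625)·P⁻¹ = [[-482, 1107], [-738, 1363]].
The requested entry is -482.

-482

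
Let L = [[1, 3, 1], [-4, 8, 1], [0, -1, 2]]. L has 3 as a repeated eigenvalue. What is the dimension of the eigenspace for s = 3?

L − 3I = [[-2, 3, 1], [-4, 5, 1], [0, -1, -1]].
This matrix has rank 2, so its null space has dimension 3 − 2 = 1.

1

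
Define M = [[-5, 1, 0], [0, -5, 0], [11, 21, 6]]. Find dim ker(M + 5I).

1

M + 5I = [[0, 1, 0], [0, 0, 0], [11, 21, 11]].
This matrix has rank 2, so its null space has dimension 3 − 2 = 1.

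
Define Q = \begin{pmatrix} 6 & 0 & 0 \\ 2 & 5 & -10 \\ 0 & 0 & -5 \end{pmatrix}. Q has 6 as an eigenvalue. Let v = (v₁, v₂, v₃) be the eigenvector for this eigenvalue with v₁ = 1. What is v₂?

Q − 6I = [[0, 0, 0], [2, -1, -10], [0, 0, -11]].
Solving (Q − 6I)v = 0 gives the eigenspace spanned by (1, 2, 0).
With v₁ = 1, v = (1, 2, 0), so v₂ = 2.

2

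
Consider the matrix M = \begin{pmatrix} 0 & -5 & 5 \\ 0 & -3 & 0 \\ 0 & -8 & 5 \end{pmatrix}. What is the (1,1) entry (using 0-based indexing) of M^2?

Characteristic polynomial: t^3 - 2t^2 - 15t = t(t - 5)(t + 3), so the eigenvalues are -3, 0, 5.
t=0: eigenvector (1, 0, 0).
t=5: eigenvector (1, 0, 1).
t=-3: eigenvector (0, 1, 1).
P = [[1, 1, 0], [0, 0, 1], [0, 1, 1]], D = diag(0, 5, -3), P⁻¹ = [[1, 1, -1], [0, -1, 1], [0, 1, 0]].
M² = P·diag(0, 25, 9)·P⁻¹ = [[0, -25, 25], [0, 9, 0], [0, -16, 25]].
The requested entry is 9.

9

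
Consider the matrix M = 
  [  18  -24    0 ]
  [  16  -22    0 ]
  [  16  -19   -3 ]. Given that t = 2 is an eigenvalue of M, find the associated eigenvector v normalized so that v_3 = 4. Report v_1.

6

M − 2I = [[16, -24, 0], [16, -24, 0], [16, -19, -5]].
Solving (M − 2I)v = 0 gives the eigenspace spanned by (6, 4, 4).
With v_3 = 4, v = (6, 4, 4), so v_1 = 6.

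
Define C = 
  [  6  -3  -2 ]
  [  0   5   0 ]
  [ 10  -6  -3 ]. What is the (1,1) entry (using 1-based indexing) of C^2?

16

Characteristic polynomial: s^3 - 8s^2 + 17s - 10 = (s - 5)(s - 2)(s - 1), so the eigenvalues are 1, 2, 5.
s=1: eigenvector (2, 0, 5).
s=5: eigenvector (-1, 1, -2).
s=2: eigenvector (1, 0, 2).
P = [[2, -1, 1], [0, 1, 0], [5, -2, 2]], D = diag(1, 5, 2), P⁻¹ = [[-2, 0, 1], [0, 1, 0], [5, 1, -2]].
C² = P·diag(1, 25, 4)·P⁻¹ = [[16, -21, -6], [0, 25, 0], [30, -42, -11]].
The requested entry is 16.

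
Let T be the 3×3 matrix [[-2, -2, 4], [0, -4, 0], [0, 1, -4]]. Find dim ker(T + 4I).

1

T + 4I = [[2, -2, 4], [0, 0, 0], [0, 1, 0]].
This matrix has rank 2, so its null space has dimension 3 − 2 = 1.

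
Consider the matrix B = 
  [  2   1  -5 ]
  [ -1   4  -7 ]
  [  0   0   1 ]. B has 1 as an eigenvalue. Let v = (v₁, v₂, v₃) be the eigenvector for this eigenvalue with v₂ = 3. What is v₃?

1

B − 1I = [[1, 1, -5], [-1, 3, -7], [0, 0, 0]].
Solving (B − 1I)v = 0 gives the eigenspace spanned by (2, 3, 1).
With v₂ = 3, v = (2, 3, 1), so v₃ = 1.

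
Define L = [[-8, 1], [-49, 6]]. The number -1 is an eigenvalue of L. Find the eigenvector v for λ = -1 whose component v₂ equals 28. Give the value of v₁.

4

L + 1I = [[-7, 1], [-49, 7]].
Solving (L + 1I)v = 0 gives the eigenspace spanned by (4, 28).
With v₂ = 28, v = (4, 28), so v₁ = 4.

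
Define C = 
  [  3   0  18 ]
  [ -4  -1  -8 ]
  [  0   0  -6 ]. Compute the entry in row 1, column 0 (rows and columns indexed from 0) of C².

Characteristic polynomial: s^3 + 4s^2 - 15s - 18 = (s - 3)(s + 1)(s + 6), so the eigenvalues are -6, -1, 3.
s=3: eigenvector (1, -1, 0).
s=-1: eigenvector (0, 1, 0).
s=-6: eigenvector (-2, 0, 1).
P = [[1, 0, -2], [-1, 1, 0], [0, 0, 1]], D = diag(3, -1, -6), P⁻¹ = [[1, 0, 2], [1, 1, 2], [0, 0, 1]].
C² = P·diag(9, 1, 36)·P⁻¹ = [[9, 0, -54], [-8, 1, -16], [0, 0, 36]].
The requested entry is -8.

-8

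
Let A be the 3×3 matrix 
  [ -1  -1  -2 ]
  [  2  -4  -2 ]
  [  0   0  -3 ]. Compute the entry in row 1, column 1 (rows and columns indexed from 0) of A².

14

Characteristic polynomial: t^3 + 8t^2 + 21t + 18 = (t + 2)(t + 3)^2, so the eigenvalues are -3, -3, -2.
t=-3: eigenvector (0, -2, 1).
t=-3: eigenvector (1, 2, 0).
t=-2: eigenvector (1, 1, 0).
P = [[0, 1, 1], [-2, 2, 1], [1, 0, 0]], D = diag(-3, -3, -2), P⁻¹ = [[0, 0, 1], [-1, 1, 2], [2, -1, -2]].
A² = P·diag(9, 9, 4)·P⁻¹ = [[-1, 5, 10], [-10, 14, 10], [0, 0, 9]].
The requested entry is 14.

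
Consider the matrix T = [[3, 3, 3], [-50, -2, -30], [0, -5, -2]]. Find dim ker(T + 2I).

1

T + 2I = [[5, 3, 3], [-50, 0, -30], [0, -5, 0]].
This matrix has rank 2, so its null space has dimension 3 − 2 = 1.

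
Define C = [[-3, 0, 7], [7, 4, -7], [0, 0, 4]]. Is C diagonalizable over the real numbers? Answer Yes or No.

Characteristic polynomial: p(μ) = μ^3 - 5μ^2 - 8μ + 48 = (μ - 4)^2(μ + 3).
μ = 4 has algebraic multiplicity 2; rank(C − 4I) = 1, so geometric multiplicity = 2.
Every eigenvalue has geometric = algebraic multiplicity, so C is diagonalizable.

Yes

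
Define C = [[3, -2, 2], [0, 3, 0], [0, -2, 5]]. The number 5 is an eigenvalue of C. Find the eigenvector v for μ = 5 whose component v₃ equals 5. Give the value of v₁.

C − 5I = [[-2, -2, 2], [0, -2, 0], [0, -2, 0]].
Solving (C − 5I)v = 0 gives the eigenspace spanned by (5, 0, 5).
With v₃ = 5, v = (5, 0, 5), so v₁ = 5.

5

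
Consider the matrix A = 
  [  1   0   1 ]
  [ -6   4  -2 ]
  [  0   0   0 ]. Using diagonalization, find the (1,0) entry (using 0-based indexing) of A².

Characteristic polynomial: λ^3 - 5λ^2 + 4λ = λ(λ - 4)(λ - 1), so the eigenvalues are 0, 1, 4.
λ=1: eigenvector (1, 2, 0).
λ=4: eigenvector (0, 1, 0).
λ=0: eigenvector (-1, -1, 1).
P = [[1, 0, -1], [2, 1, -1], [0, 0, 1]], D = diag(1, 4, 0), P⁻¹ = [[1, 0, 1], [-2, 1, -1], [0, 0, 1]].
A² = P·diag(1, 16, 0)·P⁻¹ = [[1, 0, 1], [-30, 16, -14], [0, 0, 0]].
The requested entry is -30.

-30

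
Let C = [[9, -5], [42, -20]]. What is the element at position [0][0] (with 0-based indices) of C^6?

-418809

Characteristic polynomial: λ^2 + 11λ + 30 = (λ + 5)(λ + 6), so the eigenvalues are -6, -5.
λ=-6: eigenvector (1, 3).
λ=-5: eigenvector (-5, -14).
P = [[1, -5], [3, -14]], D = diag(-6, -5), P⁻¹ = [[-14, 5], [-3, 1]].
C⁶ = P·diag(46656, 15625)·P⁻¹ = [[-418809, 155155], [-1303302, 481090]].
The requested entry is -418809.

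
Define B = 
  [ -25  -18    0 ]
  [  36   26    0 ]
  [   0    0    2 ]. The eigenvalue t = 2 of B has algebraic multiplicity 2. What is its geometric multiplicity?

2

B − 2I = [[-27, -18, 0], [36, 24, 0], [0, 0, 0]].
This matrix has rank 1, so its null space has dimension 3 − 1 = 2.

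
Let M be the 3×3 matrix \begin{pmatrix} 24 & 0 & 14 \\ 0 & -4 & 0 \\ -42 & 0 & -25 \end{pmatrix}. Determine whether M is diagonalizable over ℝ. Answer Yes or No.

Yes

Characteristic polynomial: p(s) = s^3 + 5s^2 - 8s - 48 = (s - 3)(s + 4)^2.
s = -4 has algebraic multiplicity 2; rank(M + 4I) = 1, so geometric multiplicity = 2.
Every eigenvalue has geometric = algebraic multiplicity, so M is diagonalizable.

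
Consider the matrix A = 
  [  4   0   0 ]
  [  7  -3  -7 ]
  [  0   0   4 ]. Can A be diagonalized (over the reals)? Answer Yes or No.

Characteristic polynomial: p(λ) = λ^3 - 5λ^2 - 8λ + 48 = (λ - 4)^2(λ + 3).
λ = 4 has algebraic multiplicity 2; rank(A − 4I) = 1, so geometric multiplicity = 2.
Every eigenvalue has geometric = algebraic multiplicity, so A is diagonalizable.

Yes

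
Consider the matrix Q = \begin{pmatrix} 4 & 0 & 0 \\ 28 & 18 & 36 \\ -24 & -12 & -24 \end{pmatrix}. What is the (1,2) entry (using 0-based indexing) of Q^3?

Characteristic polynomial: s^3 + 2s^2 - 24s = s(s - 4)(s + 6), so the eigenvalues are -6, 0, 4.
s=4: eigenvector (1, -2, 0).
s=-6: eigenvector (0, -3, 2).
s=0: eigenvector (0, -2, 1).
P = [[1, 0, 0], [-2, -3, -2], [0, 2, 1]], D = diag(4, -6, 0), P⁻¹ = [[1, 0, 0], [2, 1, 2], [-4, -2, -3]].
Q³ = P·diag(64, -216, 0)·P⁻¹ = [[64, 0, 0], [1168, 648, 1296], [-864, -432, -864]].
The requested entry is 1296.

1296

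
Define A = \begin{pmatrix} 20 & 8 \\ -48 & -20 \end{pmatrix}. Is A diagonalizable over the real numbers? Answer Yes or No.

Yes

Characteristic polynomial: p(r) = r^2 - 16 = (r - 4)(r + 4).
All 2 eigenvalues are distinct, so A is diagonalizable.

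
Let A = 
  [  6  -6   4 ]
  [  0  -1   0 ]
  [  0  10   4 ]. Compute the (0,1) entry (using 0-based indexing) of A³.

174

Characteristic polynomial: t^3 - 9t^2 + 14t + 24 = (t - 6)(t - 4)(t + 1), so the eigenvalues are -1, 4, 6.
t=6: eigenvector (1, 0, 0).
t=-1: eigenvector (2, 1, -2).
t=4: eigenvector (-2, 0, 1).
P = [[1, 2, -2], [0, 1, 0], [0, -2, 1]], D = diag(6, -1, 4), P⁻¹ = [[1, 2, 2], [0, 1, 0], [0, 2, 1]].
A³ = P·diag(216, -1, 64)·P⁻¹ = [[216, 174, 304], [0, -1, 0], [0, 130, 64]].
The requested entry is 174.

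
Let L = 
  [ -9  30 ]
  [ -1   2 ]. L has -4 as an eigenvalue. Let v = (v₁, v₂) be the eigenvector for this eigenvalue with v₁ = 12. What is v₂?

2

L + 4I = [[-5, 30], [-1, 6]].
Solving (L + 4I)v = 0 gives the eigenspace spanned by (12, 2).
With v₁ = 12, v = (12, 2), so v₂ = 2.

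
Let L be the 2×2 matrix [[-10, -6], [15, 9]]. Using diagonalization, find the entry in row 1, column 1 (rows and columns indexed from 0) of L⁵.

Characteristic polynomial: t^2 + t = t(t + 1), so the eigenvalues are -1, 0.
t=-1: eigenvector (-2, 3).
t=0: eigenvector (3, -5).
P = [[-2, 3], [3, -5]], D = diag(-1, 0), P⁻¹ = [[-5, -3], [-3, -2]].
L⁵ = P·diag(-1, 0)·P⁻¹ = [[-10, -6], [15, 9]].
The requested entry is 9.

9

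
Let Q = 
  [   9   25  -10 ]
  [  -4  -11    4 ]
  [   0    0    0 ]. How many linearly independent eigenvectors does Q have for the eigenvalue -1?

1

Q + 1I = [[10, 25, -10], [-4, -10, 4], [0, 0, 1]].
This matrix has rank 2, so its null space has dimension 3 − 2 = 1.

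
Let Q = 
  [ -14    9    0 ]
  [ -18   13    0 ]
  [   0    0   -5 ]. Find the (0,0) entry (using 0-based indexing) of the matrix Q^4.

994

Characteristic polynomial: t^3 + 6t^2 - 15t - 100 = (t - 4)(t + 5)^2, so the eigenvalues are -5, -5, 4.
t=4: eigenvector (1, 2, 0).
t=-5: eigenvector (-1, -1, -3).
t=-5: eigenvector (0, 0, 1).
P = [[1, -1, 0], [2, -1, 0], [0, -3, 1]], D = diag(4, -5, -5), P⁻¹ = [[-1, 1, 0], [-2, 1, 0], [-6, 3, 1]].
Q⁴ = P·diag(256, 625, 625)·P⁻¹ = [[994, -369, 0], [738, -113, 0], [0, 0, 625]].
The requested entry is 994.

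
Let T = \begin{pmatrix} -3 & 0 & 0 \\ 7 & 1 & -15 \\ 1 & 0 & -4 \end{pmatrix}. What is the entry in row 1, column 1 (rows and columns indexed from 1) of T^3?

Characteristic polynomial: s^3 + 6s^2 + 5s - 12 = (s - 1)(s + 3)(s + 4), so the eigenvalues are -4, -3, 1.
s=1: eigenvector (0, 1, 0).
s=-3: eigenvector (1, 2, 1).
s=-4: eigenvector (0, 3, 1).
P = [[0, 1, 0], [1, 2, 3], [0, 1, 1]], D = diag(1, -3, -4), P⁻¹ = [[1, 1, -3], [1, 0, 0], [-1, 0, 1]].
T³ = P·diag(1, -27, -64)·P⁻¹ = [[-27, 0, 0], [139, 1, -195], [37, 0, -64]].
The requested entry is -27.

-27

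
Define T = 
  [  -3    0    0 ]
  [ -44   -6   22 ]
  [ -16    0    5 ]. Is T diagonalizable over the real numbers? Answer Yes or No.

Yes

Characteristic polynomial: p(s) = s^3 + 4s^2 - 27s - 90 = (s - 5)(s + 3)(s + 6).
All 3 eigenvalues are distinct, so T is diagonalizable.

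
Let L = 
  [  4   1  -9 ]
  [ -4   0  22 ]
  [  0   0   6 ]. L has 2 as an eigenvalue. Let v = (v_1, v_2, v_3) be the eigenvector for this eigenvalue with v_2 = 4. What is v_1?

-2

L − 2I = [[2, 1, -9], [-4, -2, 22], [0, 0, 4]].
Solving (L − 2I)v = 0 gives the eigenspace spanned by (-2, 4, 0).
With v_2 = 4, v = (-2, 4, 0), so v_1 = -2.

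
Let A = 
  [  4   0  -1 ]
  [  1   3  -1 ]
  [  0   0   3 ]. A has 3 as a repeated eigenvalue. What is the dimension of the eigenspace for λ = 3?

A − 3I = [[1, 0, -1], [1, 0, -1], [0, 0, 0]].
This matrix has rank 1, so its null space has dimension 3 − 1 = 2.

2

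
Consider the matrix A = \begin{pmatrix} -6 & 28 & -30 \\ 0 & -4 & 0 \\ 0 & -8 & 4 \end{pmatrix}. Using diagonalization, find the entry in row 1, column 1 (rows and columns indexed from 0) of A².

16

Characteristic polynomial: s^3 + 6s^2 - 16s - 96 = (s - 4)(s + 4)(s + 6), so the eigenvalues are -6, -4, 4.
s=-6: eigenvector (1, 0, 0).
s=-4: eigenvector (-1, 1, 1).
s=4: eigenvector (-3, 0, 1).
P = [[1, -1, -3], [0, 1, 0], [0, 1, 1]], D = diag(-6, -4, 4), P⁻¹ = [[1, -2, 3], [0, 1, 0], [0, -1, 1]].
A² = P·diag(36, 16, 16)·P⁻¹ = [[36, -40, 60], [0, 16, 0], [0, 0, 16]].
The requested entry is 16.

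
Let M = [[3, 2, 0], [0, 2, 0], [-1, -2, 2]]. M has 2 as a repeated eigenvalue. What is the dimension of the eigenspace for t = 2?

M − 2I = [[1, 2, 0], [0, 0, 0], [-1, -2, 0]].
This matrix has rank 1, so its null space has dimension 3 − 1 = 2.

2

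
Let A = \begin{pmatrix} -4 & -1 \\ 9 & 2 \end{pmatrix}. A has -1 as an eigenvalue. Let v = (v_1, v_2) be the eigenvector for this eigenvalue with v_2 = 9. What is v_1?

A + 1I = [[-3, -1], [9, 3]].
Solving (A + 1I)v = 0 gives the eigenspace spanned by (-3, 9).
With v_2 = 9, v = (-3, 9), so v_1 = -3.

-3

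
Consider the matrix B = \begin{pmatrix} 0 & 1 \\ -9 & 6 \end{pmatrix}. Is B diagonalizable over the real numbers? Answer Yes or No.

No

Characteristic polynomial: p(t) = t^2 - 6t + 9 = (t - 3)^2.
t = 3 has algebraic multiplicity 2; rank(B − 3I) = 1, so geometric multiplicity = 1.
Geometric multiplicity < algebraic multiplicity, so B is not diagonalizable.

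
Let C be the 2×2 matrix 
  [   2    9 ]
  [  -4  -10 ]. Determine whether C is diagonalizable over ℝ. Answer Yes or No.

Characteristic polynomial: p(λ) = λ^2 + 8λ + 16 = (λ + 4)^2.
λ = -4 has algebraic multiplicity 2; rank(C + 4I) = 1, so geometric multiplicity = 1.
Geometric multiplicity < algebraic multiplicity, so C is not diagonalizable.

No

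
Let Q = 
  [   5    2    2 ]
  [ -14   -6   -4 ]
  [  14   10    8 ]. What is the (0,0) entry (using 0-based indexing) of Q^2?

Characteristic polynomial: λ^3 - 7λ^2 + 2λ + 40 = (λ - 5)(λ - 4)(λ + 2), so the eigenvalues are -2, 4, 5.
λ=5: eigenvector (1, -2, 2).
λ=4: eigenvector (-2, 4, -3).
λ=-2: eigenvector (0, 1, -1).
P = [[1, -2, 0], [-2, 4, 1], [2, -3, -1]], D = diag(5, 4, -2), P⁻¹ = [[1, 2, 2], [0, 1, 1], [2, 1, 0]].
Q² = P·diag(25, 16, 4)·P⁻¹ = [[25, 18, 18], [-42, -32, -36], [42, 48, 52]].
The requested entry is 25.

25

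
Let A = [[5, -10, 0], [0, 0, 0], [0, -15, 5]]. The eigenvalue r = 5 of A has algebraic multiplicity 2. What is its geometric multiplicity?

A − 5I = [[0, -10, 0], [0, -5, 0], [0, -15, 0]].
This matrix has rank 1, so its null space has dimension 3 − 1 = 2.

2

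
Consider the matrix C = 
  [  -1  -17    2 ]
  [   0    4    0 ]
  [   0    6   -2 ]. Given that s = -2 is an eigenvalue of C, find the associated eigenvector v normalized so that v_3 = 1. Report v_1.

C + 2I = [[1, -17, 2], [0, 6, 0], [0, 6, 0]].
Solving (C + 2I)v = 0 gives the eigenspace spanned by (-2, 0, 1).
With v_3 = 1, v = (-2, 0, 1), so v_1 = -2.

-2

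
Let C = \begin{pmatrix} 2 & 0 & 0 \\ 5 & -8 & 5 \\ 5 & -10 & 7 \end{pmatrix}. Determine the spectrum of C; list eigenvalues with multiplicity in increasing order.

-3, 2, 2

Characteristic polynomial: p(λ) = λ^3 - λ^2 - 8λ + 12 = (λ - 2)^2(λ + 3).
Roots (with multiplicity): -3, 2, 2.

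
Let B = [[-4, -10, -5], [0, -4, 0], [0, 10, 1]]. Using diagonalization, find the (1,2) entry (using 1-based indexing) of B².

Characteristic polynomial: r^3 + 7r^2 + 8r - 16 = (r - 1)(r + 4)^2, so the eigenvalues are -4, -4, 1.
r=-4: eigenvector (1, 0, 0).
r=-4: eigenvector (-4, 1, -2).
r=1: eigenvector (-1, 0, 1).
P = [[1, -4, -1], [0, 1, 0], [0, -2, 1]], D = diag(-4, -4, 1), P⁻¹ = [[1, 6, 1], [0, 1, 0], [0, 2, 1]].
B² = P·diag(16, 16, 1)·P⁻¹ = [[16, 30, 15], [0, 16, 0], [0, -30, 1]].
The requested entry is 30.

30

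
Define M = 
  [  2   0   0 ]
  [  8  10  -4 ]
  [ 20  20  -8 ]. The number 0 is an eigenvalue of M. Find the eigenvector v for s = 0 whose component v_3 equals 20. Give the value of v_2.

M = [[2, 0, 0], [8, 10, -4], [20, 20, -8]].
Solving (M)v = 0 gives the eigenspace spanned by (0, 8, 20).
With v_3 = 20, v = (0, 8, 20), so v_2 = 8.

8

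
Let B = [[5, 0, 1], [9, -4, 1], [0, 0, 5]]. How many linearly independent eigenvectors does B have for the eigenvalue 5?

B − 5I = [[0, 0, 1], [9, -9, 1], [0, 0, 0]].
This matrix has rank 2, so its null space has dimension 3 − 2 = 1.

1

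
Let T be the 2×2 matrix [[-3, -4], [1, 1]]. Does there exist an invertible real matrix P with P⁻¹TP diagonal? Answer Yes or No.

Characteristic polynomial: p(s) = s^2 + 2s + 1 = (s + 1)^2.
s = -1 has algebraic multiplicity 2; rank(T + 1I) = 1, so geometric multiplicity = 1.
Geometric multiplicity < algebraic multiplicity, so T is not diagonalizable.

No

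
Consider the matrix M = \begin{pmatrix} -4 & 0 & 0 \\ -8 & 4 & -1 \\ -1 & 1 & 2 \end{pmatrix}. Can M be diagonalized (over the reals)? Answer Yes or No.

Characteristic polynomial: p(λ) = λ^3 - 2λ^2 - 15λ + 36 = (λ - 3)^2(λ + 4).
λ = 3 has algebraic multiplicity 2; rank(M − 3I) = 2, so geometric multiplicity = 1.
Geometric multiplicity < algebraic multiplicity, so M is not diagonalizable.

No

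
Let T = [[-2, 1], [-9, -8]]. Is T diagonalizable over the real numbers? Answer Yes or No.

No

Characteristic polynomial: p(μ) = μ^2 + 10μ + 25 = (μ + 5)^2.
μ = -5 has algebraic multiplicity 2; rank(T + 5I) = 1, so geometric multiplicity = 1.
Geometric multiplicity < algebraic multiplicity, so T is not diagonalizable.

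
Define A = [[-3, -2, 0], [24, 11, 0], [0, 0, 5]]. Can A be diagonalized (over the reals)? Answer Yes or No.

Yes

Characteristic polynomial: p(t) = t^3 - 13t^2 + 55t - 75 = (t - 5)^2(t - 3).
t = 5 has algebraic multiplicity 2; rank(A − 5I) = 1, so geometric multiplicity = 2.
Every eigenvalue has geometric = algebraic multiplicity, so A is diagonalizable.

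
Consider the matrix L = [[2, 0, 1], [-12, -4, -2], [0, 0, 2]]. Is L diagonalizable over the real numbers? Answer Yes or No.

No

Characteristic polynomial: p(μ) = μ^3 - 12μ + 16 = (μ - 2)^2(μ + 4).
μ = 2 has algebraic multiplicity 2; rank(L − 2I) = 2, so geometric multiplicity = 1.
Geometric multiplicity < algebraic multiplicity, so L is not diagonalizable.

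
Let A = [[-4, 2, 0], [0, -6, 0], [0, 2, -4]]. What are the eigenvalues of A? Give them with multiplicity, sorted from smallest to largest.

-6, -4, -4

Characteristic polynomial: p(λ) = λ^3 + 14λ^2 + 64λ + 96 = (λ + 4)^2(λ + 6).
Roots (with multiplicity): -6, -4, -4.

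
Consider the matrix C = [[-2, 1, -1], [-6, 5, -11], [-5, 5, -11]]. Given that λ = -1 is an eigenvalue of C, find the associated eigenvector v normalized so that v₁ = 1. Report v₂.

1

C + 1I = [[-1, 1, -1], [-6, 6, -11], [-5, 5, -10]].
Solving (C + 1I)v = 0 gives the eigenspace spanned by (1, 1, 0).
With v₁ = 1, v = (1, 1, 0), so v₂ = 1.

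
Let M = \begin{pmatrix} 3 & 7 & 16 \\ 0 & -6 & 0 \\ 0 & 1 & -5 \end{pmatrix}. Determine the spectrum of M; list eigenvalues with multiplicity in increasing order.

-6, -5, 3

Characteristic polynomial: p(r) = r^3 + 8r^2 - 3r - 90 = (r - 3)(r + 5)(r + 6).
Roots (with multiplicity): -6, -5, 3.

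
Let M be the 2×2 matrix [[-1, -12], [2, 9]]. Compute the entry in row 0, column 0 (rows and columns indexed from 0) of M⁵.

Characteristic polynomial: r^2 - 8r + 15 = (r - 5)(r - 3), so the eigenvalues are 3, 5.
r=3: eigenvector (3, -1).
r=5: eigenvector (-2, 1).
P = [[3, -2], [-1, 1]], D = diag(3, 5), P⁻¹ = [[1, 2], [1, 3]].
M⁵ = P·diag(243, 3125)·P⁻¹ = [[-5521, -17292], [2882, 8889]].
The requested entry is -5521.

-5521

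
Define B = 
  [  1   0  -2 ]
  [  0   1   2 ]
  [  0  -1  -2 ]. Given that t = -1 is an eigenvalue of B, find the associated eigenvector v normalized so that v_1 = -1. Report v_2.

1

B + 1I = [[2, 0, -2], [0, 2, 2], [0, -1, -1]].
Solving (B + 1I)v = 0 gives the eigenspace spanned by (-1, 1, -1).
With v_1 = -1, v = (-1, 1, -1), so v_2 = 1.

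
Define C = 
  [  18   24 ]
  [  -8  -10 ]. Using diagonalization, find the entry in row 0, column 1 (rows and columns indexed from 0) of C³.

Characteristic polynomial: t^2 - 8t + 12 = (t - 6)(t - 2), so the eigenvalues are 2, 6.
t=2: eigenvector (-3, 2).
t=6: eigenvector (-2, 1).
P = [[-3, -2], [2, 1]], D = diag(2, 6), P⁻¹ = [[1, 2], [-2, -3]].
C³ = P·diag(8, 216)·P⁻¹ = [[840, 1248], [-416, -616]].
The requested entry is 1248.

1248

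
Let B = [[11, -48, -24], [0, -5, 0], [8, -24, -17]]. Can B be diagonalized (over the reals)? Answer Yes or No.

Yes

Characteristic polynomial: p(λ) = λ^3 + 11λ^2 + 35λ + 25 = (λ + 1)(λ + 5)^2.
λ = -5 has algebraic multiplicity 2; rank(B + 5I) = 1, so geometric multiplicity = 2.
Every eigenvalue has geometric = algebraic multiplicity, so B is diagonalizable.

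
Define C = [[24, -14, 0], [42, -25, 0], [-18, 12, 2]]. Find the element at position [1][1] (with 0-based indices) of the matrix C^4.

781

Characteristic polynomial: λ^3 - λ^2 - 14λ + 24 = (λ - 3)(λ - 2)(λ + 4), so the eigenvalues are -4, 2, 3.
λ=3: eigenvector (-2, -3, 0).
λ=-4: eigenvector (1, 2, -1).
λ=2: eigenvector (0, 0, 1).
P = [[-2, 1, 0], [-3, 2, 0], [0, -1, 1]], D = diag(3, -4, 2), P⁻¹ = [[-2, 1, 0], [-3, 2, 0], [-3, 2, 1]].
C⁴ = P·diag(81, 256, 16)·P⁻¹ = [[-444, 350, 0], [-1050, 781, 0], [720, -480, 16]].
The requested entry is 781.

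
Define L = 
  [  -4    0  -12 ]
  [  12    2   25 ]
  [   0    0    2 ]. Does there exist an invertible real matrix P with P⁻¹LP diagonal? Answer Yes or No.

No

Characteristic polynomial: p(λ) = λ^3 - 12λ + 16 = (λ - 2)^2(λ + 4).
λ = 2 has algebraic multiplicity 2; rank(L − 2I) = 2, so geometric multiplicity = 1.
Geometric multiplicity < algebraic multiplicity, so L is not diagonalizable.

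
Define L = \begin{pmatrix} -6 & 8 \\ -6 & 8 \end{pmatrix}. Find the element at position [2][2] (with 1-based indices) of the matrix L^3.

Characteristic polynomial: λ^2 - 2λ = λ(λ - 2), so the eigenvalues are 0, 2.
λ=0: eigenvector (-4, -3).
λ=2: eigenvector (1, 1).
P = [[-4, 1], [-3, 1]], D = diag(0, 2), P⁻¹ = [[-1, 1], [-3, 4]].
L³ = P·diag(0, 8)·P⁻¹ = [[-24, 32], [-24, 32]].
The requested entry is 32.

32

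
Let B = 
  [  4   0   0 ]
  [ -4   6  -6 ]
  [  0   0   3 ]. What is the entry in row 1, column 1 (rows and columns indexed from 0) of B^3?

Characteristic polynomial: s^3 - 13s^2 + 54s - 72 = (s - 6)(s - 4)(s - 3), so the eigenvalues are 3, 4, 6.
s=4: eigenvector (1, 2, 0).
s=6: eigenvector (0, 1, 0).
s=3: eigenvector (0, 2, 1).
P = [[1, 0, 0], [2, 1, 2], [0, 0, 1]], D = diag(4, 6, 3), P⁻¹ = [[1, 0, 0], [-2, 1, -2], [0, 0, 1]].
B³ = P·diag(64, 216, 27)·P⁻¹ = [[64, 0, 0], [-304, 216, -378], [0, 0, 27]].
The requested entry is 216.

216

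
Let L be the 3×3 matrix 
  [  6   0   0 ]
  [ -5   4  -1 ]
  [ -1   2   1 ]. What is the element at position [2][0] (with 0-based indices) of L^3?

-151

Characteristic polynomial: λ^3 - 11λ^2 + 36λ - 36 = (λ - 6)(λ - 3)(λ - 2), so the eigenvalues are 2, 3, 6.
λ=6: eigenvector (1, -2, -1).
λ=2: eigenvector (0, 1, 2).
λ=3: eigenvector (0, -1, -1).
P = [[1, 0, 0], [-2, 1, -1], [-1, 2, -1]], D = diag(6, 2, 3), P⁻¹ = [[1, 0, 0], [-1, -1, 1], [-3, -2, 1]].
L³ = P·diag(216, 8, 27)·P⁻¹ = [[216, 0, 0], [-359, 46, -19], [-151, 38, -11]].
The requested entry is -151.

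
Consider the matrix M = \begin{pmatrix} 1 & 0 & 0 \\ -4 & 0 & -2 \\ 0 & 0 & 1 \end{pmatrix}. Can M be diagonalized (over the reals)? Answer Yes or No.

Characteristic polynomial: p(s) = s^3 - 2s^2 + s = s(s - 1)^2.
s = 1 has algebraic multiplicity 2; rank(M − 1I) = 1, so geometric multiplicity = 2.
Every eigenvalue has geometric = algebraic multiplicity, so M is diagonalizable.

Yes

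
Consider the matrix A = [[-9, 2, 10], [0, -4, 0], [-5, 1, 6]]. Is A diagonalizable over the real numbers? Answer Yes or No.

No

Characteristic polynomial: p(μ) = μ^3 + 7μ^2 + 8μ - 16 = (μ - 1)(μ + 4)^2.
μ = -4 has algebraic multiplicity 2; rank(A + 4I) = 2, so geometric multiplicity = 1.
Geometric multiplicity < algebraic multiplicity, so A is not diagonalizable.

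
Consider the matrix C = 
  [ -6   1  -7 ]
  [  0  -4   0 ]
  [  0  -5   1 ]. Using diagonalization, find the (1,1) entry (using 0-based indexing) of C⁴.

Characteristic polynomial: μ^3 + 9μ^2 + 14μ - 24 = (μ - 1)(μ + 4)(μ + 6), so the eigenvalues are -6, -4, 1.
μ=-6: eigenvector (1, 0, 0).
μ=1: eigenvector (-1, 0, 1).
μ=-4: eigenvector (-3, 1, 1).
P = [[1, -1, -3], [0, 0, 1], [0, 1, 1]], D = diag(-6, 1, -4), P⁻¹ = [[1, 2, 1], [0, -1, 1], [0, 1, 0]].
C⁴ = P·diag(1296, 1, 256)·P⁻¹ = [[1296, 1825, 1295], [0, 256, 0], [0, 255, 1]].
The requested entry is 256.

256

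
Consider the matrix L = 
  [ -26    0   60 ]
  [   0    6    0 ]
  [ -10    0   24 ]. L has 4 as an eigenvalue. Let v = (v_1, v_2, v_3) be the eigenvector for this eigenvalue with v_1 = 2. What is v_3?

L − 4I = [[-30, 0, 60], [0, 2, 0], [-10, 0, 20]].
Solving (L − 4I)v = 0 gives the eigenspace spanned by (2, 0, 1).
With v_1 = 2, v = (2, 0, 1), so v_3 = 1.

1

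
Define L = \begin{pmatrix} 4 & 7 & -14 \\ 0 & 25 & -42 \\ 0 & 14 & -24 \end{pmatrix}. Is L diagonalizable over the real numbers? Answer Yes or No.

Yes

Characteristic polynomial: p(t) = t^3 - 5t^2 - 8t + 48 = (t - 4)^2(t + 3).
t = 4 has algebraic multiplicity 2; rank(L − 4I) = 1, so geometric multiplicity = 2.
Every eigenvalue has geometric = algebraic multiplicity, so L is diagonalizable.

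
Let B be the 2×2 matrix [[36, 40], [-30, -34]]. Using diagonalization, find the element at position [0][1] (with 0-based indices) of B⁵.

35200

Characteristic polynomial: λ^2 - 2λ - 24 = (λ - 6)(λ + 4), so the eigenvalues are -4, 6.
λ=6: eigenvector (4, -3).
λ=-4: eigenvector (-1, 1).
P = [[4, -1], [-3, 1]], D = diag(6, -4), P⁻¹ = [[1, 1], [3, 4]].
B⁵ = P·diag(7776, -1024)·P⁻¹ = [[34176, 35200], [-26400, -27424]].
The requested entry is 35200.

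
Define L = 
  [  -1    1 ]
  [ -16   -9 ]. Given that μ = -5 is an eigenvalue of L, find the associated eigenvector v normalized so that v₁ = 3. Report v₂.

-12

L + 5I = [[4, 1], [-16, -4]].
Solving (L + 5I)v = 0 gives the eigenspace spanned by (3, -12).
With v₁ = 3, v = (3, -12), so v₂ = -12.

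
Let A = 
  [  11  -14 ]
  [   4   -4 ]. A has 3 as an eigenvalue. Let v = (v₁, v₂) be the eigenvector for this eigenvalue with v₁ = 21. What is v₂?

A − 3I = [[8, -14], [4, -7]].
Solving (A − 3I)v = 0 gives the eigenspace spanned by (21, 12).
With v₁ = 21, v = (21, 12), so v₂ = 12.

12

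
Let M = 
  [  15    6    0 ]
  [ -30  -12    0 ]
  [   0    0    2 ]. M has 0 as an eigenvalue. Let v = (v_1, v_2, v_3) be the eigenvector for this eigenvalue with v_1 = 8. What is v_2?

-20

M = [[15, 6, 0], [-30, -12, 0], [0, 0, 2]].
Solving (M)v = 0 gives the eigenspace spanned by (8, -20, 0).
With v_1 = 8, v = (8, -20, 0), so v_2 = -20.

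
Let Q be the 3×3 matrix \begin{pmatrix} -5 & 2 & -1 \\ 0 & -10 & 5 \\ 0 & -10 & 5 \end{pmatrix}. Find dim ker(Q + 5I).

Q + 5I = [[0, 2, -1], [0, -5, 5], [0, -10, 10]].
This matrix has rank 2, so its null space has dimension 3 − 2 = 1.

1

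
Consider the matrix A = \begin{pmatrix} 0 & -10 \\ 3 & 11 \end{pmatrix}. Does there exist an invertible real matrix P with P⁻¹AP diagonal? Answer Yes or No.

Yes

Characteristic polynomial: p(r) = r^2 - 11r + 30 = (r - 6)(r - 5).
All 2 eigenvalues are distinct, so A is diagonalizable.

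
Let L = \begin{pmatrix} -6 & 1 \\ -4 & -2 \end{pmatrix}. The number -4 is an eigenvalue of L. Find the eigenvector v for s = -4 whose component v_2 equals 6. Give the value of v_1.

L + 4I = [[-2, 1], [-4, 2]].
Solving (L + 4I)v = 0 gives the eigenspace spanned by (3, 6).
With v_2 = 6, v = (3, 6), so v_1 = 3.

3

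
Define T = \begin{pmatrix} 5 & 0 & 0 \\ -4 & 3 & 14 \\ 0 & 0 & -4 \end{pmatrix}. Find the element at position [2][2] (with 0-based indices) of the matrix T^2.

Characteristic polynomial: s^3 - 4s^2 - 17s + 60 = (s - 5)(s - 3)(s + 4), so the eigenvalues are -4, 3, 5.
s=5: eigenvector (1, -2, 0).
s=3: eigenvector (0, 1, 0).
s=-4: eigenvector (0, -2, 1).
P = [[1, 0, 0], [-2, 1, -2], [0, 0, 1]], D = diag(5, 3, -4), P⁻¹ = [[1, 0, 0], [2, 1, 2], [0, 0, 1]].
T² = P·diag(25, 9, 16)·P⁻¹ = [[25, 0, 0], [-32, 9, -14], [0, 0, 16]].
The requested entry is 16.

16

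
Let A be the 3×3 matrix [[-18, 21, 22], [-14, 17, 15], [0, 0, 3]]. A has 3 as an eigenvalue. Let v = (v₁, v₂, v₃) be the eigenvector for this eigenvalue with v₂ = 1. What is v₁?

A − 3I = [[-21, 21, 22], [-14, 14, 15], [0, 0, 0]].
Solving (A − 3I)v = 0 gives the eigenspace spanned by (1, 1, 0).
With v₂ = 1, v = (1, 1, 0), so v₁ = 1.

1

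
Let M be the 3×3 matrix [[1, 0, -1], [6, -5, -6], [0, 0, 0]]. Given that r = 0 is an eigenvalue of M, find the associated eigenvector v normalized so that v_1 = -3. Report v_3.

M = [[1, 0, -1], [6, -5, -6], [0, 0, 0]].
Solving (M)v = 0 gives the eigenspace spanned by (-3, 0, -3).
With v_1 = -3, v = (-3, 0, -3), so v_3 = -3.

-3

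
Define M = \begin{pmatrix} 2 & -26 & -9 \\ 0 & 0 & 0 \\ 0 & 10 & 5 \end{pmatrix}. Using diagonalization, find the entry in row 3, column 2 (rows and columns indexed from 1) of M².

Characteristic polynomial: r^3 - 7r^2 + 10r = r(r - 5)(r - 2), so the eigenvalues are 0, 2, 5.
r=5: eigenvector (-3, 0, 1).
r=0: eigenvector (4, 1, -2).
r=2: eigenvector (1, 0, 0).
P = [[-3, 4, 1], [0, 1, 0], [1, -2, 0]], D = diag(5, 0, 2), P⁻¹ = [[0, 2, 1], [0, 1, 0], [1, 2, 3]].
M² = P·diag(25, 0, 4)·P⁻¹ = [[4, -142, -63], [0, 0, 0], [0, 50, 25]].
The requested entry is 50.

50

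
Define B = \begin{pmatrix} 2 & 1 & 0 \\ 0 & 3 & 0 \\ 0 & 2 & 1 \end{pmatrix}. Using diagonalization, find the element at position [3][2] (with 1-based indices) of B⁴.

Characteristic polynomial: s^3 - 6s^2 + 11s - 6 = (s - 3)(s - 2)(s - 1), so the eigenvalues are 1, 2, 3.
s=2: eigenvector (1, 0, 0).
s=3: eigenvector (1, 1, 1).
s=1: eigenvector (0, 0, 1).
P = [[1, 1, 0], [0, 1, 0], [0, 1, 1]], D = diag(2, 3, 1), P⁻¹ = [[1, -1, 0], [0, 1, 0], [0, -1, 1]].
B⁴ = P·diag(16, 81, 1)·P⁻¹ = [[16, 65, 0], [0, 81, 0], [0, 80, 1]].
The requested entry is 80.

80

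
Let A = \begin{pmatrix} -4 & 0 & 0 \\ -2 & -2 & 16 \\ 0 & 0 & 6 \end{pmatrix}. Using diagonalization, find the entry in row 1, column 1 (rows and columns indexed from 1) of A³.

-64

Characteristic polynomial: s^3 - 28s - 48 = (s - 6)(s + 2)(s + 4), so the eigenvalues are -4, -2, 6.
s=-2: eigenvector (0, 1, 0).
s=-4: eigenvector (1, 1, 0).
s=6: eigenvector (0, 2, 1).
P = [[0, 1, 0], [1, 1, 2], [0, 0, 1]], D = diag(-2, -4, 6), P⁻¹ = [[-1, 1, -2], [1, 0, 0], [0, 0, 1]].
A³ = P·diag(-8, -64, 216)·P⁻¹ = [[-64, 0, 0], [-56, -8, 448], [0, 0, 216]].
The requested entry is -64.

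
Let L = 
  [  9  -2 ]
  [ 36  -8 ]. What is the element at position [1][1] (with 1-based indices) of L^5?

9

Characteristic polynomial: t^2 - t = t(t - 1), so the eigenvalues are 0, 1.
t=1: eigenvector (1, 4).
t=0: eigenvector (2, 9).
P = [[1, 2], [4, 9]], D = diag(1, 0), P⁻¹ = [[9, -2], [-4, 1]].
L⁵ = P·diag(1, 0)·P⁻¹ = [[9, -2], [36, -8]].
The requested entry is 9.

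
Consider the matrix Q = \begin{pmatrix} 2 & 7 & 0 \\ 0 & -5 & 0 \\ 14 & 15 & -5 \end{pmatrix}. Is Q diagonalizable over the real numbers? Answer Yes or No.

Characteristic polynomial: p(λ) = λ^3 + 8λ^2 + 5λ - 50 = (λ - 2)(λ + 5)^2.
λ = -5 has algebraic multiplicity 2; rank(Q + 5I) = 2, so geometric multiplicity = 1.
Geometric multiplicity < algebraic multiplicity, so Q is not diagonalizable.

No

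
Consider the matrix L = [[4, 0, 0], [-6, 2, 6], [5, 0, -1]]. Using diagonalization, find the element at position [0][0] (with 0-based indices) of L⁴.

Characteristic polynomial: r^3 - 5r^2 + 2r + 8 = (r - 4)(r - 2)(r + 1), so the eigenvalues are -1, 2, 4.
r=4: eigenvector (1, 0, 1).
r=2: eigenvector (0, 1, 0).
r=-1: eigenvector (0, -2, 1).
P = [[1, 0, 0], [0, 1, -2], [1, 0, 1]], D = diag(4, 2, -1), P⁻¹ = [[1, 0, 0], [-2, 1, 2], [-1, 0, 1]].
L⁴ = P·diag(256, 16, 1)·P⁻¹ = [[256, 0, 0], [-30, 16, 30], [255, 0, 1]].
The requested entry is 256.

256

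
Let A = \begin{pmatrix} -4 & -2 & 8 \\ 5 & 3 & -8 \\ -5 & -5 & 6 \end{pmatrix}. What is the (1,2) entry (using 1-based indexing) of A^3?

Characteristic polynomial: r^3 - 5r^2 - 8r + 12 = (r - 6)(r - 1)(r + 2), so the eigenvalues are -2, 1, 6.
r=1: eigenvector (2, -1, 1).
r=-2: eigenvector (-1, 1, 0).
r=6: eigenvector (1, -1, 1).
P = [[2, -1, 1], [-1, 1, -1], [1, 0, 1]], D = diag(1, -2, 6), P⁻¹ = [[1, 1, 0], [0, 1, 1], [-1, -1, 1]].
A³ = P·diag(1, -8, 216)·P⁻¹ = [[-214, -206, 224], [215, 207, -224], [-215, -215, 216]].
The requested entry is -206.

-206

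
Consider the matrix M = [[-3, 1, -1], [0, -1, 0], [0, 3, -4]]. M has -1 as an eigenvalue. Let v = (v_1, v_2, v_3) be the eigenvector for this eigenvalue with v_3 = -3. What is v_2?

-3

M + 1I = [[-2, 1, -1], [0, 0, 0], [0, 3, -3]].
Solving (M + 1I)v = 0 gives the eigenspace spanned by (0, -3, -3).
With v_3 = -3, v = (0, -3, -3), so v_2 = -3.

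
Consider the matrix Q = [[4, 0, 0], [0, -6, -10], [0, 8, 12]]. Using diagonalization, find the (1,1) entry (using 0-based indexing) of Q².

Characteristic polynomial: μ^3 - 10μ^2 + 32μ - 32 = (μ - 4)^2(μ - 2), so the eigenvalues are 2, 4, 4.
μ=2: eigenvector (0, 5, -4).
μ=4: eigenvector (1, -1, 1).
μ=4: eigenvector (0, -1, 1).
P = [[0, 1, 0], [5, -1, -1], [-4, 1, 1]], D = diag(2, 4, 4), P⁻¹ = [[0, 1, 1], [1, 0, 0], [-1, 4, 5]].
Q² = P·diag(4, 16, 16)·P⁻¹ = [[16, 0, 0], [0, -44, -60], [0, 48, 64]].
The requested entry is -44.

-44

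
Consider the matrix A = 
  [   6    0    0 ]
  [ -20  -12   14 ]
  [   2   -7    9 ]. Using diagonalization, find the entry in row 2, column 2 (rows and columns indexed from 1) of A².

46

Characteristic polynomial: s^3 - 3s^2 - 28s + 60 = (s - 6)(s - 2)(s + 5), so the eigenvalues are -5, 2, 6.
s=-5: eigenvector (0, -2, -1).
s=2: eigenvector (0, 1, 1).
s=6: eigenvector (1, 2, 4).
P = [[0, 0, 1], [-2, 1, 2], [-1, 1, 4]], D = diag(-5, 2, 6), P⁻¹ = [[-2, -1, 1], [-6, -1, 2], [1, 0, 0]].
A² = P·diag(25, 4, 36)·P⁻¹ = [[36, 0, 0], [148, 46, -42], [170, 21, -17]].
The requested entry is 46.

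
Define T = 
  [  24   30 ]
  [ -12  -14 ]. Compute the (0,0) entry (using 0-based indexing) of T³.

Characteristic polynomial: s^2 - 10s + 24 = (s - 6)(s - 4), so the eigenvalues are 4, 6.
s=6: eigenvector (5, -3).
s=4: eigenvector (3, -2).
P = [[5, 3], [-3, -2]], D = diag(6, 4), P⁻¹ = [[2, 3], [-3, -5]].
T³ = P·diag(216, 64)·P⁻¹ = [[1584, 2280], [-912, -1304]].
The requested entry is 1584.

1584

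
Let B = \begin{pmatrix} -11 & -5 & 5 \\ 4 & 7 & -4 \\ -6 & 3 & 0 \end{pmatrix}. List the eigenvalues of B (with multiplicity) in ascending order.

Characteristic polynomial: p(λ) = λ^3 + 4λ^2 - 15λ - 18 = (λ - 3)(λ + 1)(λ + 6).
Roots (with multiplicity): -6, -1, 3.

-6, -1, 3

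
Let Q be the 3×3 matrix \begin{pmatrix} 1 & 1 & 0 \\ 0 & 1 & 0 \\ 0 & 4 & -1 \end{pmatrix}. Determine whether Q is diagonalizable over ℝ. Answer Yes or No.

Characteristic polynomial: p(μ) = μ^3 - μ^2 - μ + 1 = (μ - 1)^2(μ + 1).
μ = 1 has algebraic multiplicity 2; rank(Q − 1I) = 2, so geometric multiplicity = 1.
Geometric multiplicity < algebraic multiplicity, so Q is not diagonalizable.

No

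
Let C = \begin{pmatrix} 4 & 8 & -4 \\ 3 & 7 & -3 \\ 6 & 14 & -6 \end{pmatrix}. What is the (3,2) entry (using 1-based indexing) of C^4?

Characteristic polynomial: r^3 - 5r^2 + 4r = r(r - 4)(r - 1), so the eigenvalues are 0, 1, 4.
r=4: eigenvector (1, 1, 2).
r=1: eigenvector (0, 1, 2).
r=0: eigenvector (1, 0, 1).
P = [[1, 0, 1], [1, 1, 0], [2, 2, 1]], D = diag(4, 1, 0), P⁻¹ = [[1, 2, -1], [-1, -1, 1], [0, -2, 1]].
C⁴ = P·diag(256, 1, 0)·P⁻¹ = [[256, 512, -256], [255, 511, -255], [510, 1022, -510]].
The requested entry is 1022.

1022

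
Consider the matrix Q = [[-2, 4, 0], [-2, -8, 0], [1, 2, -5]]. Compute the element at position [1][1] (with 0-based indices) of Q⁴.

2336

Characteristic polynomial: t^3 + 15t^2 + 74t + 120 = (t + 4)(t + 5)(t + 6), so the eigenvalues are -6, -5, -4.
t=-6: eigenvector (-1, 1, -1).
t=-4: eigenvector (-2, 1, 0).
t=-5: eigenvector (0, 0, 1).
P = [[-1, -2, 0], [1, 1, 0], [-1, 0, 1]], D = diag(-6, -4, -5), P⁻¹ = [[1, 2, 0], [-1, -1, 0], [1, 2, 1]].
Q⁴ = P·diag(1296, 256, 625)·P⁻¹ = [[-784, -2080, 0], [1040, 2336, 0], [-671, -1342, 625]].
The requested entry is 2336.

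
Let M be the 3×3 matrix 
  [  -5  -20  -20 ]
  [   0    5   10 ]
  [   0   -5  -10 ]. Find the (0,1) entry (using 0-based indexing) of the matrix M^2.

Characteristic polynomial: t^3 + 10t^2 + 25t = t(t + 5)^2, so the eigenvalues are -5, -5, 0.
t=-5: eigenvector (1, 0, 0).
t=0: eigenvector (-4, 2, -1).
t=-5: eigenvector (3, -1, 1).
P = [[1, -4, 3], [0, 2, -1], [0, -1, 1]], D = diag(-5, 0, -5), P⁻¹ = [[1, 1, -2], [0, 1, 1], [0, 1, 2]].
M² = P·diag(25, 0, 25)·P⁻¹ = [[25, 100, 100], [0, -25, -50], [0, 25, 50]].
The requested entry is 100.

100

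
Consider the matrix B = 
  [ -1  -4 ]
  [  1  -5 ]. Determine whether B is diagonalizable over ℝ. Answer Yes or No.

No

Characteristic polynomial: p(r) = r^2 + 6r + 9 = (r + 3)^2.
r = -3 has algebraic multiplicity 2; rank(B + 3I) = 1, so geometric multiplicity = 1.
Geometric multiplicity < algebraic multiplicity, so B is not diagonalizable.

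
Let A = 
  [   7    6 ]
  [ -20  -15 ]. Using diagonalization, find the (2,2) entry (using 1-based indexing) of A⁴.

3345

Characteristic polynomial: s^2 + 8s + 15 = (s + 3)(s + 5), so the eigenvalues are -5, -3.
s=-3: eigenvector (3, -5).
s=-5: eigenvector (-1, 2).
P = [[3, -1], [-5, 2]], D = diag(-3, -5), P⁻¹ = [[2, 1], [5, 3]].
A⁴ = P·diag(81, 625)·P⁻¹ = [[-2639, -1632], [5440, 3345]].
The requested entry is 3345.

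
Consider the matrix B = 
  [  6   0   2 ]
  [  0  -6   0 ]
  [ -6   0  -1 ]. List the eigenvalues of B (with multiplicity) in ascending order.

-6, 2, 3

Characteristic polynomial: p(t) = t^3 + t^2 - 24t + 36 = (t - 3)(t - 2)(t + 6).
Roots (with multiplicity): -6, 2, 3.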